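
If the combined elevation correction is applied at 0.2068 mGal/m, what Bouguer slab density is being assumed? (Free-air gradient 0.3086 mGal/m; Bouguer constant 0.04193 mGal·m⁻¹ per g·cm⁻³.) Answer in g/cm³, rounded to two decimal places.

0.2068 = 0.3086 − 0.04193 × ρ
ρ = (0.3086 − 0.2068) / 0.04193 = 2.43 g/cm³

2.43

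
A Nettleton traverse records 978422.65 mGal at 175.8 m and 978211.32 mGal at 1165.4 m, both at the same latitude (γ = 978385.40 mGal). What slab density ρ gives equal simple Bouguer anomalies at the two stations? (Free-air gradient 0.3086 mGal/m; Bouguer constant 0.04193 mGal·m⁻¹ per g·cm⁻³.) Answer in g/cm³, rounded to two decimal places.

Δg_obs = 978211.32 − 978422.65 = -211.33 mGal over Δh = 1165.4 − 175.8 = 989.6 m
Equal Bouguer anomalies ⇒ Δg_obs + (0.3086 − 0.04193ρ)·Δh = 0
0.3086 − 0.04193ρ = −Δg_obs/Δh = 0.21355
ρ = (0.3086 − 0.21355) / 0.04193 = 2.27 g/cm³

2.27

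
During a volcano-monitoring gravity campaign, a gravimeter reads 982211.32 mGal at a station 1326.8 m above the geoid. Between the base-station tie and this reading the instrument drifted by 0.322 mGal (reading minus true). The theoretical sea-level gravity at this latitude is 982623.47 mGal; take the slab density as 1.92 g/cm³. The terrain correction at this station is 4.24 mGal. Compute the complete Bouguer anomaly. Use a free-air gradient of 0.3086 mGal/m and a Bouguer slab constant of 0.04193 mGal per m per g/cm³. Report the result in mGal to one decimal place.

-105.6

Drift-corrected reading = 982211.32 − (0.322) = 982210.998 mGal
Free-air correction = 0.3086 × 1326.8 = 409.45 mGal
Free-air anomaly = 982210.998 − 982623.47 + (409.45) = -3.022 mGal
Bouguer slab correction = 0.04193 × 1.92 × 1326.8 = 106.81 mGal
Simple Bouguer anomaly = -3.022 − (106.81) = -109.832 mGal
Complete Bouguer anomaly = -109.832 + 4.24 = -105.592 mGal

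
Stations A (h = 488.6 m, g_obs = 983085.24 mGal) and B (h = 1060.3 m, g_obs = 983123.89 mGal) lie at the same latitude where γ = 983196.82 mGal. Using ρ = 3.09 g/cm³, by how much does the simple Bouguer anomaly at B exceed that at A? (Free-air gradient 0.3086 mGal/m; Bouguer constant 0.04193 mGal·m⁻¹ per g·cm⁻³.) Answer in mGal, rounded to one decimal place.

141.0

Δg_SB(A) = 983085.24 − 983196.82 + 0.3086×488.6 − 0.04193×3.09×488.6 = -24.10 mGal
Δg_SB(B) = 983123.89 − 983196.82 + 0.3086×1060.3 − 0.04193×3.09×1060.3 = 116.90 mGal
Difference = 116.90 − (-24.10) = 141.00 mGal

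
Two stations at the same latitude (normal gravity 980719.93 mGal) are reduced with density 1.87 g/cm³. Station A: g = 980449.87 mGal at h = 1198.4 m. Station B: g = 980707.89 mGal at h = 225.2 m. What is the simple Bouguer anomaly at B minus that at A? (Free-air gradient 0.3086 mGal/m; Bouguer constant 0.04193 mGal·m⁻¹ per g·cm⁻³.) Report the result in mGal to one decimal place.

34.0

Δg_SB(A) = 980449.87 − 980719.93 + 0.3086×1198.4 − 0.04193×1.87×1198.4 = 5.80 mGal
Δg_SB(B) = 980707.89 − 980719.93 + 0.3086×225.2 − 0.04193×1.87×225.2 = 39.80 mGal
Difference = 39.80 − (5.80) = 34.00 mGal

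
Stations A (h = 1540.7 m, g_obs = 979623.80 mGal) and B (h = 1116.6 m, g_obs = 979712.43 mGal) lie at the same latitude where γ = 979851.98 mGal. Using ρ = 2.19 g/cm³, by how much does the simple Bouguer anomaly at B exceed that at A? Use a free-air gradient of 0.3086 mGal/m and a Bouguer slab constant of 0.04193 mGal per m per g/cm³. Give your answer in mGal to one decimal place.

-3.3

Δg_SB(A) = 979623.80 − 979851.98 + 0.3086×1540.7 − 0.04193×2.19×1540.7 = 105.80 mGal
Δg_SB(B) = 979712.43 − 979851.98 + 0.3086×1116.6 − 0.04193×2.19×1116.6 = 102.50 mGal
Difference = 102.50 − (105.80) = -3.30 mGal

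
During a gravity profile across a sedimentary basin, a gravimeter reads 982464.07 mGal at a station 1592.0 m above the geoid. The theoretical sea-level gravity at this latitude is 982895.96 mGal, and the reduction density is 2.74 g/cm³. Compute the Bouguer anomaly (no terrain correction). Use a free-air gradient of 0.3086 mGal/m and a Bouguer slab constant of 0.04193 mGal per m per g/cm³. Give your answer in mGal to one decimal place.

Free-air correction = 0.3086 × 1592.0 = 491.29 mGal
Free-air anomaly = 982464.07 − 982895.96 + (491.29) = 59.40 mGal
Bouguer slab correction = 0.04193 × 2.74 × 1592.0 = 182.90 mGal
Simple Bouguer anomaly = 59.40 − (182.90) = -123.50 mGal

-123.5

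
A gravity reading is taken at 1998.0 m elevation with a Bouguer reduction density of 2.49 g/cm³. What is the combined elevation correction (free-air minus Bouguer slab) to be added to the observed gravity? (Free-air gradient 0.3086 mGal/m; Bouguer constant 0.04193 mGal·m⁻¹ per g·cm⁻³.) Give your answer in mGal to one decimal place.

Combined gradient = 0.3086 − 0.04193 × 2.49 = 0.2041943 mGal/m
Combined elevation correction = 0.2041943 × 1998.0 = 408.0 mGal

408.0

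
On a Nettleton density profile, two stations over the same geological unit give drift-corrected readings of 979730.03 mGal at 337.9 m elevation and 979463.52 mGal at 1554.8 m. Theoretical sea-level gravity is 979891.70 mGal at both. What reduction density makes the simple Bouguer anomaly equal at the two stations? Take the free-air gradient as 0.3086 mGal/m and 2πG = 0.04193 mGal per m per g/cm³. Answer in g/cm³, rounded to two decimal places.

Δg_obs = 979463.52 − 979730.03 = -266.51 mGal over Δh = 1554.8 − 337.9 = 1216.9 m
Equal Bouguer anomalies ⇒ Δg_obs + (0.3086 − 0.04193ρ)·Δh = 0
0.3086 − 0.04193ρ = −Δg_obs/Δh = 0.21901
ρ = (0.3086 − 0.21901) / 0.04193 = 2.14 g/cm³

2.14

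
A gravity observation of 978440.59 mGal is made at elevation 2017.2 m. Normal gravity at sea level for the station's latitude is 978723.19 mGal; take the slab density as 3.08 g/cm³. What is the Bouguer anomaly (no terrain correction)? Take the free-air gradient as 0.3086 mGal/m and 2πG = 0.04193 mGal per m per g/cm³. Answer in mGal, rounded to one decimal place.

79.4

Free-air correction = 0.3086 × 2017.2 = 622.51 mGal
Free-air anomaly = 978440.59 − 978723.19 + (622.51) = 339.91 mGal
Bouguer slab correction = 0.04193 × 3.08 × 2017.2 = 260.51 mGal
Simple Bouguer anomaly = 339.91 − (260.51) = 79.40 mGal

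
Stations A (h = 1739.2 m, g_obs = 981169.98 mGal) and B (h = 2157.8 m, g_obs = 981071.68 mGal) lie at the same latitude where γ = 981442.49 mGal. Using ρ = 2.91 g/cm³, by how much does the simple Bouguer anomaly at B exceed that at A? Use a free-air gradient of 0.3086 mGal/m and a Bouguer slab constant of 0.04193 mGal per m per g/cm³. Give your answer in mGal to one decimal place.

-20.2

Δg_SB(A) = 981169.98 − 981442.49 + 0.3086×1739.2 − 0.04193×2.91×1739.2 = 52.00 mGal
Δg_SB(B) = 981071.68 − 981442.49 + 0.3086×2157.8 − 0.04193×2.91×2157.8 = 31.80 mGal
Difference = 31.80 − (52.00) = -20.20 mGal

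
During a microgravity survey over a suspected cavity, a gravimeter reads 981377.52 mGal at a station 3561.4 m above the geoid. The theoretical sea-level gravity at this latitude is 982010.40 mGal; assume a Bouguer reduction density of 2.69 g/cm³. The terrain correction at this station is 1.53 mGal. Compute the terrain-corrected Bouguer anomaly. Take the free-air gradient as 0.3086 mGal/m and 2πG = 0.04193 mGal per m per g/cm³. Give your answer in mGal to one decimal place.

66.0

Free-air correction = 0.3086 × 3561.4 = 1099.05 mGal
Free-air anomaly = 981377.52 − 982010.40 + (1099.05) = 466.17 mGal
Bouguer slab correction = 0.04193 × 2.69 × 3561.4 = 401.70 mGal
Simple Bouguer anomaly = 466.17 − (401.70) = 64.47 mGal
Complete Bouguer anomaly = 64.47 + 1.53 = 66.00 mGal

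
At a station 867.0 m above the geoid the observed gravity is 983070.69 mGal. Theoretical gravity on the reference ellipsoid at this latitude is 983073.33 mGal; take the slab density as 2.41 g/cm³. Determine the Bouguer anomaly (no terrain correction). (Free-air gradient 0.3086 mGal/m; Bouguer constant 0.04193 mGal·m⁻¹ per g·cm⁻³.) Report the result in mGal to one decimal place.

177.3

Free-air correction = 0.3086 × 867.0 = 267.56 mGal
Free-air anomaly = 983070.69 − 983073.33 + (267.56) = 264.92 mGal
Bouguer slab correction = 0.04193 × 2.41 × 867.0 = 87.61 mGal
Simple Bouguer anomaly = 264.92 − (87.61) = 177.31 mGal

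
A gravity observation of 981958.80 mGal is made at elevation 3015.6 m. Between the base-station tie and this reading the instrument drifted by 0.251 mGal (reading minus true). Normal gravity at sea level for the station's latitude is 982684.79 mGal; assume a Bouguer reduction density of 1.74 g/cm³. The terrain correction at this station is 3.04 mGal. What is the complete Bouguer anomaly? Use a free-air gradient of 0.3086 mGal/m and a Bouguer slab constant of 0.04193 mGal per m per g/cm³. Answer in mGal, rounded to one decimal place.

Drift-corrected reading = 981958.80 − (0.251) = 981958.549 mGal
Free-air correction = 0.3086 × 3015.6 = 930.61 mGal
Free-air anomaly = 981958.549 − 982684.79 + (930.61) = 204.369 mGal
Bouguer slab correction = 0.04193 × 1.74 × 3015.6 = 220.01 mGal
Simple Bouguer anomaly = 204.369 − (220.01) = -15.641 mGal
Complete Bouguer anomaly = -15.641 + 3.04 = -12.601 mGal

-12.6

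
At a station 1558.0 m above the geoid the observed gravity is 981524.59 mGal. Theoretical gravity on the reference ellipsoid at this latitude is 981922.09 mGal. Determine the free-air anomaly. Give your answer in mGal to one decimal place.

Free-air correction = 0.3086 × 1558.0 = 480.80 mGal
Free-air anomaly = 981524.59 − 981922.09 + (480.80) = 83.30 mGal

83.3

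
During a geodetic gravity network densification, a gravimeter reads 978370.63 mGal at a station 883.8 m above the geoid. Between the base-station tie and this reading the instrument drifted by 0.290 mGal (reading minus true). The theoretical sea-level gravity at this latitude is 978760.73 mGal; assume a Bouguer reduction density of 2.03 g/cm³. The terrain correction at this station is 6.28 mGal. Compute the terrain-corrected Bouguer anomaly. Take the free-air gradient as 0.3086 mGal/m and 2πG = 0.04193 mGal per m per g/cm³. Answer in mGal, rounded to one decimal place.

Drift-corrected reading = 978370.63 − (0.290) = 978370.340 mGal
Free-air correction = 0.3086 × 883.8 = 272.74 mGal
Free-air anomaly = 978370.340 − 978760.73 + (272.74) = -117.650 mGal
Bouguer slab correction = 0.04193 × 2.03 × 883.8 = 75.23 mGal
Simple Bouguer anomaly = -117.650 − (75.23) = -192.880 mGal
Complete Bouguer anomaly = -192.880 + 6.28 = -186.600 mGal

-186.6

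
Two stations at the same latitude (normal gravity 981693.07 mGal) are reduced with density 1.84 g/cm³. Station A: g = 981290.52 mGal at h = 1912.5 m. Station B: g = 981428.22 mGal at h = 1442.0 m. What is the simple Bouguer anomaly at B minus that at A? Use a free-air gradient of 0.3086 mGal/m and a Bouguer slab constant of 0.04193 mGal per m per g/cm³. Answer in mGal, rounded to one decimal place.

Δg_SB(A) = 981290.52 − 981693.07 + 0.3086×1912.5 − 0.04193×1.84×1912.5 = 40.10 mGal
Δg_SB(B) = 981428.22 − 981693.07 + 0.3086×1442.0 − 0.04193×1.84×1442.0 = 68.90 mGal
Difference = 68.90 − (40.10) = 28.80 mGal

28.8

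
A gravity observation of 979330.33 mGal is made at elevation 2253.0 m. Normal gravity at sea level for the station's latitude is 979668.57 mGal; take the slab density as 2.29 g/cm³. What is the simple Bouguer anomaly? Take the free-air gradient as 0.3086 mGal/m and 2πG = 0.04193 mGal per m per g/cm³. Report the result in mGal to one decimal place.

Free-air correction = 0.3086 × 2253.0 = 695.28 mGal
Free-air anomaly = 979330.33 − 979668.57 + (695.28) = 357.04 mGal
Bouguer slab correction = 0.04193 × 2.29 × 2253.0 = 216.33 mGal
Simple Bouguer anomaly = 357.04 − (216.33) = 140.71 mGal

140.7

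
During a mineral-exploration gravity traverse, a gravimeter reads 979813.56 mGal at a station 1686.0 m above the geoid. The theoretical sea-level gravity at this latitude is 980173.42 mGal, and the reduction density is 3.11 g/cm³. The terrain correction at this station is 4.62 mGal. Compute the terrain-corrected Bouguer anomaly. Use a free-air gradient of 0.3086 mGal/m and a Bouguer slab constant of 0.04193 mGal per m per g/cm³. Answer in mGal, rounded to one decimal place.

Free-air correction = 0.3086 × 1686.0 = 520.30 mGal
Free-air anomaly = 979813.56 − 980173.42 + (520.30) = 160.44 mGal
Bouguer slab correction = 0.04193 × 3.11 × 1686.0 = 219.86 mGal
Simple Bouguer anomaly = 160.44 − (219.86) = -59.42 mGal
Complete Bouguer anomaly = -59.42 + 4.62 = -54.80 mGal

-54.8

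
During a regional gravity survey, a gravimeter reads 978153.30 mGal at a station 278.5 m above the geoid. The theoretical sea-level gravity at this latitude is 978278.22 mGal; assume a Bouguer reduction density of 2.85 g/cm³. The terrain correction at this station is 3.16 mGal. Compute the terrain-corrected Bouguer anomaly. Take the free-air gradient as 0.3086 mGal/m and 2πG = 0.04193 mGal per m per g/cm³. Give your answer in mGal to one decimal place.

Free-air correction = 0.3086 × 278.5 = 85.95 mGal
Free-air anomaly = 978153.30 − 978278.22 + (85.95) = -38.97 mGal
Bouguer slab correction = 0.04193 × 2.85 × 278.5 = 33.28 mGal
Simple Bouguer anomaly = -38.97 − (33.28) = -72.25 mGal
Complete Bouguer anomaly = -72.25 + 3.16 = -69.09 mGal

-69.1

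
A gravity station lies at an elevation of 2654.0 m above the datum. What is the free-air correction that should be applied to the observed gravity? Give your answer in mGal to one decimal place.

Free-air correction = 0.3086 × 2654.0 = 819.0 mGal

819.0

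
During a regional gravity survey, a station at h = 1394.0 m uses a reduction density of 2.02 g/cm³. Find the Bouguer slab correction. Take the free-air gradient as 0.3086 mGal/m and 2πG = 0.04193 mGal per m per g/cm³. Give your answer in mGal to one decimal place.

Bouguer slab correction = 0.04193 × 2.02 × 1394.0 = 118.1 mGal

118.1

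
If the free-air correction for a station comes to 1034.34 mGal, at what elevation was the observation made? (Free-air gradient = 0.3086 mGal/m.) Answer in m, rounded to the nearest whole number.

h = 1034.34 / 0.3086 = 3351.72 m

3352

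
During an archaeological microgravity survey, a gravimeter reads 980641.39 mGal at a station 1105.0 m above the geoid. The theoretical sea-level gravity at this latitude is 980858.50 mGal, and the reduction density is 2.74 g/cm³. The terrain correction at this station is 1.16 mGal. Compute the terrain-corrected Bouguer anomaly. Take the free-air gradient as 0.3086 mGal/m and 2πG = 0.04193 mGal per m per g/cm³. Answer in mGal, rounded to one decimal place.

Free-air correction = 0.3086 × 1105.0 = 341.00 mGal
Free-air anomaly = 980641.39 − 980858.50 + (341.00) = 123.89 mGal
Bouguer slab correction = 0.04193 × 2.74 × 1105.0 = 126.95 mGal
Simple Bouguer anomaly = 123.89 − (126.95) = -3.06 mGal
Complete Bouguer anomaly = -3.06 + 1.16 = -1.90 mGal

-1.9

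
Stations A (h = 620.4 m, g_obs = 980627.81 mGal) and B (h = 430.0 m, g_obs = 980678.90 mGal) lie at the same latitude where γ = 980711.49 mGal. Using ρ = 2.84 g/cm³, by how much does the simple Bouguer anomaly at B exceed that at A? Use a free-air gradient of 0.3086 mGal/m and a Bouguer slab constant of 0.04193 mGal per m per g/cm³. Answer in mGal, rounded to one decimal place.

15.0

Δg_SB(A) = 980627.81 − 980711.49 + 0.3086×620.4 − 0.04193×2.84×620.4 = 33.90 mGal
Δg_SB(B) = 980678.90 − 980711.49 + 0.3086×430.0 − 0.04193×2.84×430.0 = 48.90 mGal
Difference = 48.90 − (33.90) = 15.00 mGal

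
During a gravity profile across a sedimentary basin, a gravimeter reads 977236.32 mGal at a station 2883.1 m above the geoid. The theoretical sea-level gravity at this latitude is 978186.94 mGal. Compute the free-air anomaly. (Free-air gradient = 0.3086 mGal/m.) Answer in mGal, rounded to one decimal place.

Free-air correction = 0.3086 × 2883.1 = 889.72 mGal
Free-air anomaly = 977236.32 − 978186.94 + (889.72) = -60.90 mGal

-60.9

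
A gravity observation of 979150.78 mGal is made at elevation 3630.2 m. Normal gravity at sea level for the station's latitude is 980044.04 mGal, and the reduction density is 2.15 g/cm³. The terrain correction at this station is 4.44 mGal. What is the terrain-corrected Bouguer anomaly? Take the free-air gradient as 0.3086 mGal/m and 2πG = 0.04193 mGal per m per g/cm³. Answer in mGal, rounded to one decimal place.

Free-air correction = 0.3086 × 3630.2 = 1120.28 mGal
Free-air anomaly = 979150.78 − 980044.04 + (1120.28) = 227.02 mGal
Bouguer slab correction = 0.04193 × 2.15 × 3630.2 = 327.26 mGal
Simple Bouguer anomaly = 227.02 − (327.26) = -100.24 mGal
Complete Bouguer anomaly = -100.24 + 4.44 = -95.80 mGal

-95.8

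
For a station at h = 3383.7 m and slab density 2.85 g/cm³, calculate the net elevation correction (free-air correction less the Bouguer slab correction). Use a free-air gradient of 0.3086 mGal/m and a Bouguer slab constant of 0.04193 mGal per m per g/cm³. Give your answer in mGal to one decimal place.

639.9

Combined gradient = 0.3086 − 0.04193 × 2.85 = 0.1890995 mGal/m
Combined elevation correction = 0.1890995 × 3383.7 = 639.9 mGal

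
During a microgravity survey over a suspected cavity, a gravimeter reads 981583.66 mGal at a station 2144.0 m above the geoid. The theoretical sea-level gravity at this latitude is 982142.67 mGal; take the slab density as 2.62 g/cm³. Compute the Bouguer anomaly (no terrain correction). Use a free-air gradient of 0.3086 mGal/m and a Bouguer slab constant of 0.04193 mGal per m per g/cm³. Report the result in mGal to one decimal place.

-132.9

Free-air correction = 0.3086 × 2144.0 = 661.64 mGal
Free-air anomaly = 981583.66 − 982142.67 + (661.64) = 102.63 mGal
Bouguer slab correction = 0.04193 × 2.62 × 2144.0 = 235.53 mGal
Simple Bouguer anomaly = 102.63 − (235.53) = -132.90 mGal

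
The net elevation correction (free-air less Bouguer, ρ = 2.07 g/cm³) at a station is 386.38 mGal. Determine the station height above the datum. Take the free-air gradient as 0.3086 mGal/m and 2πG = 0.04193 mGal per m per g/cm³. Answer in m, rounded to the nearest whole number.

1742

Combined gradient = 0.3086 − 0.04193 × 2.07 = 0.2218049 mGal/m
h = 386.38 / 0.2218049 = 1741.98 m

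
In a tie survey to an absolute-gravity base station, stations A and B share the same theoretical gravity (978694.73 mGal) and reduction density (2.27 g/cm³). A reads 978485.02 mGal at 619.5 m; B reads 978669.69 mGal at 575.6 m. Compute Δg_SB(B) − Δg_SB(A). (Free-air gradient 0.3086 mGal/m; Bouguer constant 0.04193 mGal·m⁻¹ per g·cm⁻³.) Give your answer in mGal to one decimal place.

175.3

Δg_SB(A) = 978485.02 − 978694.73 + 0.3086×619.5 − 0.04193×2.27×619.5 = -77.50 mGal
Δg_SB(B) = 978669.69 − 978694.73 + 0.3086×575.6 − 0.04193×2.27×575.6 = 97.80 mGal
Difference = 97.80 − (-77.50) = 175.30 mGal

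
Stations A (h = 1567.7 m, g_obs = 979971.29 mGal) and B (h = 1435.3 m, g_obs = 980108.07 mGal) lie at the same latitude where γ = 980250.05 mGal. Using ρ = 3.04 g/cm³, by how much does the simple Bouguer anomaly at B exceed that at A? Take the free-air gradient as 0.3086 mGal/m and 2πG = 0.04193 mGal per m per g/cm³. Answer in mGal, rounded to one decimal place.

Δg_SB(A) = 979971.29 − 980250.05 + 0.3086×1567.7 − 0.04193×3.04×1567.7 = 5.20 mGal
Δg_SB(B) = 980108.07 − 980250.05 + 0.3086×1435.3 − 0.04193×3.04×1435.3 = 118.00 mGal
Difference = 118.00 − (5.20) = 112.80 mGal

112.8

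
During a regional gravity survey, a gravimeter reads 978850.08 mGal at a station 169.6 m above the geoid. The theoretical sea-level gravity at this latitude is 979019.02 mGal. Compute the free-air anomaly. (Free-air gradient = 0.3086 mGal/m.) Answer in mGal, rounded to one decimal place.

-116.6

Free-air correction = 0.3086 × 169.6 = 52.34 mGal
Free-air anomaly = 978850.08 − 979019.02 + (52.34) = -116.60 mGal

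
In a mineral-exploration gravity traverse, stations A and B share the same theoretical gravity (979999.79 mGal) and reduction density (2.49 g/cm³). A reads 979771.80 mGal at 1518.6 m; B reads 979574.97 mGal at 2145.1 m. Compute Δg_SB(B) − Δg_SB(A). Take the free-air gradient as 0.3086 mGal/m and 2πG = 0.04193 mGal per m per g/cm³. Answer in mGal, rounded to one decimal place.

-68.9

Δg_SB(A) = 979771.80 − 979999.79 + 0.3086×1518.6 − 0.04193×2.49×1518.6 = 82.10 mGal
Δg_SB(B) = 979574.97 − 979999.79 + 0.3086×2145.1 − 0.04193×2.49×2145.1 = 13.20 mGal
Difference = 13.20 − (82.10) = -68.90 mGal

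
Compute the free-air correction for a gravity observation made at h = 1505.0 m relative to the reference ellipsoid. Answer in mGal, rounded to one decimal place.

Free-air correction = 0.3086 × 1505.0 = 464.4 mGal

464.4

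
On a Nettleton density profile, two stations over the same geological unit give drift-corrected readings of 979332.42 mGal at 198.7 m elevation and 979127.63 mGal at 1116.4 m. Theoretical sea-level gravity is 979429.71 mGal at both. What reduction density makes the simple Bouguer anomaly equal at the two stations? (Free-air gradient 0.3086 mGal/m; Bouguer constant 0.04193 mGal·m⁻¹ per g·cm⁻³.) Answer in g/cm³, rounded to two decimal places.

2.04

Δg_obs = 979127.63 − 979332.42 = -204.79 mGal over Δh = 1116.4 − 198.7 = 917.7 m
Equal Bouguer anomalies ⇒ Δg_obs + (0.3086 − 0.04193ρ)·Δh = 0
0.3086 − 0.04193ρ = −Δg_obs/Δh = 0.22316
ρ = (0.3086 − 0.22316) / 0.04193 = 2.04 g/cm³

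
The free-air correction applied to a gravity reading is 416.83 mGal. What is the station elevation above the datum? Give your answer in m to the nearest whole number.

1351

h = 416.83 / 0.3086 = 1350.71 m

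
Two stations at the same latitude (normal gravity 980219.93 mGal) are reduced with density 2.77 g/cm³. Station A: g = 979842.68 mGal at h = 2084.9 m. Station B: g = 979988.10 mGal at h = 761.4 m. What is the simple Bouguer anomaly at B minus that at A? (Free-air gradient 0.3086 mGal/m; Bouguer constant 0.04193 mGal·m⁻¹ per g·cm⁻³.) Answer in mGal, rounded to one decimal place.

Δg_SB(A) = 979842.68 − 980219.93 + 0.3086×2084.9 − 0.04193×2.77×2084.9 = 24.00 mGal
Δg_SB(B) = 979988.10 − 980219.93 + 0.3086×761.4 − 0.04193×2.77×761.4 = -85.30 mGal
Difference = -85.30 − (24.00) = -109.30 mGal

-109.3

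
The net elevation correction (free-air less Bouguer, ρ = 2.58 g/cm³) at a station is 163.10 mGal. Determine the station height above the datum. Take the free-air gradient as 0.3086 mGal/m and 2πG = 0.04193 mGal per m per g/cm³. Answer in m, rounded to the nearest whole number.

Combined gradient = 0.3086 − 0.04193 × 2.58 = 0.2004206 mGal/m
h = 163.10 / 0.2004206 = 813.79 m

814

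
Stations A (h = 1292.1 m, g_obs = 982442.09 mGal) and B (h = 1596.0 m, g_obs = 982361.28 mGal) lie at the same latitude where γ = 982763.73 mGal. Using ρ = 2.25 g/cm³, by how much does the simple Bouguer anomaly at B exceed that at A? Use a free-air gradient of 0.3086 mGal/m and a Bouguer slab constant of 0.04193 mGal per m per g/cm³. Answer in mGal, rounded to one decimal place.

Δg_SB(A) = 982442.09 − 982763.73 + 0.3086×1292.1 − 0.04193×2.25×1292.1 = -44.80 mGal
Δg_SB(B) = 982361.28 − 982763.73 + 0.3086×1596.0 − 0.04193×2.25×1596.0 = -60.50 mGal
Difference = -60.50 − (-44.80) = -15.70 mGal

-15.7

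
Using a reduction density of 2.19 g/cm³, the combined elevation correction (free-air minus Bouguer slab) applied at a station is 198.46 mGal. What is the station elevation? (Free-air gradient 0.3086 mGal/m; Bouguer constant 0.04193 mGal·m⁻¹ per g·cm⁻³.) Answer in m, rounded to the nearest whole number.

916

Combined gradient = 0.3086 − 0.04193 × 2.19 = 0.2167733 mGal/m
h = 198.46 / 0.2167733 = 915.52 m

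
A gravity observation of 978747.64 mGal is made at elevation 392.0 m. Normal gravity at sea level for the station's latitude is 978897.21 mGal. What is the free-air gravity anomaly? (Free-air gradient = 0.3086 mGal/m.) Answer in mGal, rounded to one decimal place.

Free-air correction = 0.3086 × 392.0 = 120.97 mGal
Free-air anomaly = 978747.64 − 978897.21 + (120.97) = -28.60 mGal

-28.6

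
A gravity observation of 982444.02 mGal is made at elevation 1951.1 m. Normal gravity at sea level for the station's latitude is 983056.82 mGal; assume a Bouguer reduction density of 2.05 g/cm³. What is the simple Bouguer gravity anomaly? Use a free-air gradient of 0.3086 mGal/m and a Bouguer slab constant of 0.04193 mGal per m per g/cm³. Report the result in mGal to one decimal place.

-178.4

Free-air correction = 0.3086 × 1951.1 = 602.11 mGal
Free-air anomaly = 982444.02 − 983056.82 + (602.11) = -10.69 mGal
Bouguer slab correction = 0.04193 × 2.05 × 1951.1 = 167.71 mGal
Simple Bouguer anomaly = -10.69 − (167.71) = -178.40 mGal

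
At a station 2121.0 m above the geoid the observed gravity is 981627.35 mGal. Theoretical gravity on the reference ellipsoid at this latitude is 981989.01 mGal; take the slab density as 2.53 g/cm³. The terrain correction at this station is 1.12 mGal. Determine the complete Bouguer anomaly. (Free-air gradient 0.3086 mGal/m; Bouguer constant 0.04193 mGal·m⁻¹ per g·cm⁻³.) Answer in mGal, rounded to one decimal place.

69.0

Free-air correction = 0.3086 × 2121.0 = 654.54 mGal
Free-air anomaly = 981627.35 − 981989.01 + (654.54) = 292.88 mGal
Bouguer slab correction = 0.04193 × 2.53 × 2121.0 = 225.00 mGal
Simple Bouguer anomaly = 292.88 − (225.00) = 67.88 mGal
Complete Bouguer anomaly = 67.88 + 1.12 = 69.00 mGal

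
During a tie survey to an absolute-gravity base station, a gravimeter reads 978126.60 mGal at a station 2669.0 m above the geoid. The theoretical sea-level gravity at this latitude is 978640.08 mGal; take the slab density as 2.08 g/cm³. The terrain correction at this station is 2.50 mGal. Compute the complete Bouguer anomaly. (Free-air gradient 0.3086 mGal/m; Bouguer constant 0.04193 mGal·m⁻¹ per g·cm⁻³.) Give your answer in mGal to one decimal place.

Free-air correction = 0.3086 × 2669.0 = 823.65 mGal
Free-air anomaly = 978126.60 − 978640.08 + (823.65) = 310.17 mGal
Bouguer slab correction = 0.04193 × 2.08 × 2669.0 = 232.78 mGal
Simple Bouguer anomaly = 310.17 − (232.78) = 77.39 mGal
Complete Bouguer anomaly = 77.39 + 2.50 = 79.89 mGal

79.9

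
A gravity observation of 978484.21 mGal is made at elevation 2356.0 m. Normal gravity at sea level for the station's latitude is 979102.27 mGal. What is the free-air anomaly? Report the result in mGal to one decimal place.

109.0

Free-air correction = 0.3086 × 2356.0 = 727.06 mGal
Free-air anomaly = 978484.21 − 979102.27 + (727.06) = 109.00 mGal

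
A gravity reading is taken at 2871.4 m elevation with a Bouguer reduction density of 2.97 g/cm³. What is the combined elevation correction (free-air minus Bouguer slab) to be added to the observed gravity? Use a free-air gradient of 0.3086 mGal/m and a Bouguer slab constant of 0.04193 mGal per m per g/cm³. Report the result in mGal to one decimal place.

528.5

Combined gradient = 0.3086 − 0.04193 × 2.97 = 0.1840679 mGal/m
Combined elevation correction = 0.1840679 × 2871.4 = 528.5 mGal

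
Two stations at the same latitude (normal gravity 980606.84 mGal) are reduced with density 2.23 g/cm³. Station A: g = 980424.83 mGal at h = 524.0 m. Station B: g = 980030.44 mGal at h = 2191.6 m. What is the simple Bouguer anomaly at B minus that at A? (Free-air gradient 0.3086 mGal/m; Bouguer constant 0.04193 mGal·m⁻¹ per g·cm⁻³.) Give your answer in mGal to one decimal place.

-35.7

Δg_SB(A) = 980424.83 − 980606.84 + 0.3086×524.0 − 0.04193×2.23×524.0 = -69.30 mGal
Δg_SB(B) = 980030.44 − 980606.84 + 0.3086×2191.6 − 0.04193×2.23×2191.6 = -105.00 mGal
Difference = -105.00 − (-69.30) = -35.70 mGal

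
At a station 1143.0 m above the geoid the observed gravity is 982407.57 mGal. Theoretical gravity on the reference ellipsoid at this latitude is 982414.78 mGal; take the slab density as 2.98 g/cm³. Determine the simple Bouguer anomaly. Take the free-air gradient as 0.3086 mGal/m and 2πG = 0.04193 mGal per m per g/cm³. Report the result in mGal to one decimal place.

Free-air correction = 0.3086 × 1143.0 = 352.73 mGal
Free-air anomaly = 982407.57 − 982414.78 + (352.73) = 345.52 mGal
Bouguer slab correction = 0.04193 × 2.98 × 1143.0 = 142.82 mGal
Simple Bouguer anomaly = 345.52 − (142.82) = 202.70 mGal

202.7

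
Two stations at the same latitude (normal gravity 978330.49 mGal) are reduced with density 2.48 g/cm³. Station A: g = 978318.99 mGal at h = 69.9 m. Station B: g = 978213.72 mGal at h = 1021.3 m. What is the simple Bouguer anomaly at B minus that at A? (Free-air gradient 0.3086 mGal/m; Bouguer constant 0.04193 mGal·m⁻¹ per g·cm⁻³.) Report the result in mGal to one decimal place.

89.4

Δg_SB(A) = 978318.99 − 978330.49 + 0.3086×69.9 − 0.04193×2.48×69.9 = 2.80 mGal
Δg_SB(B) = 978213.72 − 978330.49 + 0.3086×1021.3 − 0.04193×2.48×1021.3 = 92.20 mGal
Difference = 92.20 − (2.80) = 89.40 mGal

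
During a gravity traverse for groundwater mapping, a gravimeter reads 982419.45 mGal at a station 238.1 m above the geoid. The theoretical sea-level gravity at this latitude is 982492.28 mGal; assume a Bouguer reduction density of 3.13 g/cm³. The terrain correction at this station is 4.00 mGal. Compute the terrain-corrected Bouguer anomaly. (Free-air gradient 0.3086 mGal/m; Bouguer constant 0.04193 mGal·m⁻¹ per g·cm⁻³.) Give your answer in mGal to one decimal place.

Free-air correction = 0.3086 × 238.1 = 73.48 mGal
Free-air anomaly = 982419.45 − 982492.28 + (73.48) = 0.65 mGal
Bouguer slab correction = 0.04193 × 3.13 × 238.1 = 31.25 mGal
Simple Bouguer anomaly = 0.65 − (31.25) = -30.60 mGal
Complete Bouguer anomaly = -30.60 + 4.00 = -26.60 mGal

-26.6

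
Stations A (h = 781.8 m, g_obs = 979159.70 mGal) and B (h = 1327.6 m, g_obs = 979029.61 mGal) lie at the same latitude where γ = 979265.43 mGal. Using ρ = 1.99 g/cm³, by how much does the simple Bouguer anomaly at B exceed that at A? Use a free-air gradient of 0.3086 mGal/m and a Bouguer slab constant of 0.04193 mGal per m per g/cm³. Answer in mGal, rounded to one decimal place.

-7.2

Δg_SB(A) = 979159.70 − 979265.43 + 0.3086×781.8 − 0.04193×1.99×781.8 = 70.30 mGal
Δg_SB(B) = 979029.61 − 979265.43 + 0.3086×1327.6 − 0.04193×1.99×1327.6 = 63.10 mGal
Difference = 63.10 − (70.30) = -7.20 mGal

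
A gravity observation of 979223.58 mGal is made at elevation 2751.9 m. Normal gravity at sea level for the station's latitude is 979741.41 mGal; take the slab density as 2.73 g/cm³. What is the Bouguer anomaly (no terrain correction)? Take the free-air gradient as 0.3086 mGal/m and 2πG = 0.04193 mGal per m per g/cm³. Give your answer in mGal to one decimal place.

16.4

Free-air correction = 0.3086 × 2751.9 = 849.24 mGal
Free-air anomaly = 979223.58 − 979741.41 + (849.24) = 331.41 mGal
Bouguer slab correction = 0.04193 × 2.73 × 2751.9 = 315.01 mGal
Simple Bouguer anomaly = 331.41 − (315.01) = 16.40 mGal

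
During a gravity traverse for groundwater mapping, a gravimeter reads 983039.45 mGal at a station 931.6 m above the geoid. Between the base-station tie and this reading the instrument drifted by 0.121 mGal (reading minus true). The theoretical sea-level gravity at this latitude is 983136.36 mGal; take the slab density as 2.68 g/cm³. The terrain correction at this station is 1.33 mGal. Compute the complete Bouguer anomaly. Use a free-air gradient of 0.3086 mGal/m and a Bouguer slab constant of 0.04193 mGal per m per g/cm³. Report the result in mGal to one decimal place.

Drift-corrected reading = 983039.45 − (0.121) = 983039.329 mGal
Free-air correction = 0.3086 × 931.6 = 287.49 mGal
Free-air anomaly = 983039.329 − 983136.36 + (287.49) = 190.459 mGal
Bouguer slab correction = 0.04193 × 2.68 × 931.6 = 104.69 mGal
Simple Bouguer anomaly = 190.459 − (104.69) = 85.769 mGal
Complete Bouguer anomaly = 85.769 + 1.33 = 87.099 mGal

87.1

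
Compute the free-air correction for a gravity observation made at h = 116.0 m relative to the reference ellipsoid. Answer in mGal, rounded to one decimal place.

35.8

Free-air correction = 0.3086 × 116.0 = 35.8 mGal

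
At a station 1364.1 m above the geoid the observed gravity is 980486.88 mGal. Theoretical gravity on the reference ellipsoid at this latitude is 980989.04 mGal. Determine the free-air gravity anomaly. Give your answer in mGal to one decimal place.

-81.2

Free-air correction = 0.3086 × 1364.1 = 420.96 mGal
Free-air anomaly = 980486.88 − 980989.04 + (420.96) = -81.20 mGal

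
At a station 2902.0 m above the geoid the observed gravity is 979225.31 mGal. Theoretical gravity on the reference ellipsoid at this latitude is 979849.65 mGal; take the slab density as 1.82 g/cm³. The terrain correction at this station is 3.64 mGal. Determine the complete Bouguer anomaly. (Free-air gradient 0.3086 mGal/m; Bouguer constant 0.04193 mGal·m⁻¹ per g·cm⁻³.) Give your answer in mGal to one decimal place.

Free-air correction = 0.3086 × 2902.0 = 895.56 mGal
Free-air anomaly = 979225.31 − 979849.65 + (895.56) = 271.22 mGal
Bouguer slab correction = 0.04193 × 1.82 × 2902.0 = 221.46 mGal
Simple Bouguer anomaly = 271.22 − (221.46) = 49.76 mGal
Complete Bouguer anomaly = 49.76 + 3.64 = 53.40 mGal

53.4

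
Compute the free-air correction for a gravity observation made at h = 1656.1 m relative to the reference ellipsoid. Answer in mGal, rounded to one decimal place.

511.1

Free-air correction = 0.3086 × 1656.1 = 511.1 mGal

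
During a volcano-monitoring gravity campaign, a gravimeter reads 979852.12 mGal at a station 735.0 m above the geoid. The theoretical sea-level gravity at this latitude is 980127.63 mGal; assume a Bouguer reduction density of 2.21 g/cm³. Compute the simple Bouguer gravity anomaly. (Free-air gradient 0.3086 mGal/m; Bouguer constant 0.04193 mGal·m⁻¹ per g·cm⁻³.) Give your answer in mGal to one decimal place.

Free-air correction = 0.3086 × 735.0 = 226.82 mGal
Free-air anomaly = 979852.12 − 980127.63 + (226.82) = -48.69 mGal
Bouguer slab correction = 0.04193 × 2.21 × 735.0 = 68.11 mGal
Simple Bouguer anomaly = -48.69 − (68.11) = -116.80 mGal

-116.8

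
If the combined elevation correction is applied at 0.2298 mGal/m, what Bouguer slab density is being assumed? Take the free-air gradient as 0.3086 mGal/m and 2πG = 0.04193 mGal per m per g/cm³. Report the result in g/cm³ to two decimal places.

1.88

0.2298 = 0.3086 − 0.04193 × ρ
ρ = (0.3086 − 0.2298) / 0.04193 = 1.88 g/cm³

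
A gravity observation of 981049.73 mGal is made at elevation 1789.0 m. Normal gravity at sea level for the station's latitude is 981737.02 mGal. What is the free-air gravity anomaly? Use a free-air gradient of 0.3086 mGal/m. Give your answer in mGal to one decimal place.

-135.2

Free-air correction = 0.3086 × 1789.0 = 552.09 mGal
Free-air anomaly = 981049.73 − 981737.02 + (552.09) = -135.20 mGal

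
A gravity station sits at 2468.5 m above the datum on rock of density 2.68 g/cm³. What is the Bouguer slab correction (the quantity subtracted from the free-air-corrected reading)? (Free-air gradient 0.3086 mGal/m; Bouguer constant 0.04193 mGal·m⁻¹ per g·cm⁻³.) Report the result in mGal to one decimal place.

Bouguer slab correction = 0.04193 × 2.68 × 2468.5 = 277.4 mGal

277.4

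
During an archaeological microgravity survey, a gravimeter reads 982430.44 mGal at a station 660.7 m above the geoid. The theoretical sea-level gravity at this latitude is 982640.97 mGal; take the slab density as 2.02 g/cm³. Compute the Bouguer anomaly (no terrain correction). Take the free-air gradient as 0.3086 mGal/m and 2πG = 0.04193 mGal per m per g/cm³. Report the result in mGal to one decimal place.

-62.6

Free-air correction = 0.3086 × 660.7 = 203.89 mGal
Free-air anomaly = 982430.44 − 982640.97 + (203.89) = -6.64 mGal
Bouguer slab correction = 0.04193 × 2.02 × 660.7 = 55.96 mGal
Simple Bouguer anomaly = -6.64 − (55.96) = -62.60 mGal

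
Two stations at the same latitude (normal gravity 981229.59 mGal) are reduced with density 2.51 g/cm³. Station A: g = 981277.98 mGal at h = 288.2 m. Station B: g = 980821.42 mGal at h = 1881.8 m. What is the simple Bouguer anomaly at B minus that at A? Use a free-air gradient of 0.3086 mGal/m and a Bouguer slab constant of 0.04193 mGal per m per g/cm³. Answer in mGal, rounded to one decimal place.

Δg_SB(A) = 981277.98 − 981229.59 + 0.3086×288.2 − 0.04193×2.51×288.2 = 107.00 mGal
Δg_SB(B) = 980821.42 − 981229.59 + 0.3086×1881.8 − 0.04193×2.51×1881.8 = -25.50 mGal
Difference = -25.50 − (107.00) = -132.50 mGal

-132.5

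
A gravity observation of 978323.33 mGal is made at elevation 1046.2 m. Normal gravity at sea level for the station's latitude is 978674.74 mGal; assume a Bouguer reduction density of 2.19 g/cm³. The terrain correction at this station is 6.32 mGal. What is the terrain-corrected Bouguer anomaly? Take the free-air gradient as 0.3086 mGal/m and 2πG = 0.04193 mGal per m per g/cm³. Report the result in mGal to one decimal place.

-118.3

Free-air correction = 0.3086 × 1046.2 = 322.86 mGal
Free-air anomaly = 978323.33 − 978674.74 + (322.86) = -28.55 mGal
Bouguer slab correction = 0.04193 × 2.19 × 1046.2 = 96.07 mGal
Simple Bouguer anomaly = -28.55 − (96.07) = -124.62 mGal
Complete Bouguer anomaly = -124.62 + 6.32 = -118.30 mGal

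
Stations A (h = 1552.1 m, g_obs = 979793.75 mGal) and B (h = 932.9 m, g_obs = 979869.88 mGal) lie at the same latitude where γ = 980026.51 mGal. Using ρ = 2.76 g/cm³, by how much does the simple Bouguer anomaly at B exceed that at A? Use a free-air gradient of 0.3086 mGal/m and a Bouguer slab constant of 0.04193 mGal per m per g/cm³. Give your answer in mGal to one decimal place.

-43.3

Δg_SB(A) = 979793.75 − 980026.51 + 0.3086×1552.1 − 0.04193×2.76×1552.1 = 66.60 mGal
Δg_SB(B) = 979869.88 − 980026.51 + 0.3086×932.9 − 0.04193×2.76×932.9 = 23.30 mGal
Difference = 23.30 − (66.60) = -43.30 mGal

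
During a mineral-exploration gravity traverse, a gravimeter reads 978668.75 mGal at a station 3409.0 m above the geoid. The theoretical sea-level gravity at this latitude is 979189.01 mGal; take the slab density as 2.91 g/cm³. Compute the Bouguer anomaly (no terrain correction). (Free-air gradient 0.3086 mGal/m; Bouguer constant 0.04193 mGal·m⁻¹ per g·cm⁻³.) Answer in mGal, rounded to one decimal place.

115.8

Free-air correction = 0.3086 × 3409.0 = 1052.02 mGal
Free-air anomaly = 978668.75 − 979189.01 + (1052.02) = 531.76 mGal
Bouguer slab correction = 0.04193 × 2.91 × 3409.0 = 415.95 mGal
Simple Bouguer anomaly = 531.76 − (415.95) = 115.81 mGal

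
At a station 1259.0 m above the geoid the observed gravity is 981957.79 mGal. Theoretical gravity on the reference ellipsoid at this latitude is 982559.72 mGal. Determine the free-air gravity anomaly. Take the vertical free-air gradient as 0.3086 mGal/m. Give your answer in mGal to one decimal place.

Free-air correction = 0.3086 × 1259.0 = 388.53 mGal
Free-air anomaly = 981957.79 − 982559.72 + (388.53) = -213.40 mGal

-213.4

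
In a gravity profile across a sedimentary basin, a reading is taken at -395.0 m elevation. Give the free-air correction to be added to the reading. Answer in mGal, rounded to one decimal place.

-121.9

Free-air correction = 0.3086 × -395.0 = -121.9 mGal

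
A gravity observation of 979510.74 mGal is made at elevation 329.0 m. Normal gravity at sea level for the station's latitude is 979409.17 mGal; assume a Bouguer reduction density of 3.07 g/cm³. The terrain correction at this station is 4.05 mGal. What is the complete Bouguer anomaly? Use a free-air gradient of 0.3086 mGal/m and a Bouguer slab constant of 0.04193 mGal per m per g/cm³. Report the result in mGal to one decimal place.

164.8

Free-air correction = 0.3086 × 329.0 = 101.53 mGal
Free-air anomaly = 979510.74 − 979409.17 + (101.53) = 203.10 mGal
Bouguer slab correction = 0.04193 × 3.07 × 329.0 = 42.35 mGal
Simple Bouguer anomaly = 203.10 − (42.35) = 160.75 mGal
Complete Bouguer anomaly = 160.75 + 4.05 = 164.80 mGal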